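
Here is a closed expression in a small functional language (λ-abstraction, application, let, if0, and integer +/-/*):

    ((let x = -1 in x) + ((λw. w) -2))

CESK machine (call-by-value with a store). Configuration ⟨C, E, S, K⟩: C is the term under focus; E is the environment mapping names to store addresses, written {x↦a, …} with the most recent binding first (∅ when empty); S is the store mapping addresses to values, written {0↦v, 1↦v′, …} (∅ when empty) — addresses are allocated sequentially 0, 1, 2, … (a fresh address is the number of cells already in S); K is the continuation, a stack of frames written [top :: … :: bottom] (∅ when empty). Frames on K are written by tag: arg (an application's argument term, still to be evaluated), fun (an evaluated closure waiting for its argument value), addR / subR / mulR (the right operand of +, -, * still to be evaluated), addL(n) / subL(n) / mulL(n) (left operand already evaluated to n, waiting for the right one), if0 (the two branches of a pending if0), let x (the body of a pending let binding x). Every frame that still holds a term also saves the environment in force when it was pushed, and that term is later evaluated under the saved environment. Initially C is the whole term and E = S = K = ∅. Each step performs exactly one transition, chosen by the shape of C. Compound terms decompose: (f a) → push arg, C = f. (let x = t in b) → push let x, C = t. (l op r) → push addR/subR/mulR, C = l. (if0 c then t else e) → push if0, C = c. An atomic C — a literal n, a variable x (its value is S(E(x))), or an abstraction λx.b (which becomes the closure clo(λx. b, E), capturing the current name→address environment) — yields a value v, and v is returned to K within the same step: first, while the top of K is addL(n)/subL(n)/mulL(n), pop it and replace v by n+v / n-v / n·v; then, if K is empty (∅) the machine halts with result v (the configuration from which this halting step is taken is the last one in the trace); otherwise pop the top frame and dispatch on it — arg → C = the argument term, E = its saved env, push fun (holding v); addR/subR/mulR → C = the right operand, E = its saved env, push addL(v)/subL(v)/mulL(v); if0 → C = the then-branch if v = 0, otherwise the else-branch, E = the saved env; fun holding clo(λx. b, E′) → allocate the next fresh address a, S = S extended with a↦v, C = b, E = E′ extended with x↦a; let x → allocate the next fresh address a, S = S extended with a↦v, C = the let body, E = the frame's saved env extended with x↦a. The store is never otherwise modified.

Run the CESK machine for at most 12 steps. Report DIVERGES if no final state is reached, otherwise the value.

Answer: -3

Derivation:
[0] ⟨C=((let x = -1 in x) + ((λw. w) -2)); E=∅; S=∅; K=∅⟩
[1] ⟨C=(let x = -1 in x); E=∅; S=∅; K=[addR]⟩
[2] ⟨C=-1; E=∅; S=∅; K=[let x :: addR]⟩
[3] ⟨C=x; E={x↦0}; S={0↦-1}; K=[addR]⟩
[4] ⟨C=((λw. w) -2); E=∅; S={0↦-1}; K=[addL(-1)]⟩
[5] ⟨C=(λw. w); E=∅; S={0↦-1}; K=[arg :: addL(-1)]⟩
[6] ⟨C=-2; E=∅; S={0↦-1}; K=[fun :: addL(-1)]⟩
[7] ⟨C=w; E={w↦1}; S={0↦-1, 1↦-2}; K=[addL(-1)]⟩
→ final value -3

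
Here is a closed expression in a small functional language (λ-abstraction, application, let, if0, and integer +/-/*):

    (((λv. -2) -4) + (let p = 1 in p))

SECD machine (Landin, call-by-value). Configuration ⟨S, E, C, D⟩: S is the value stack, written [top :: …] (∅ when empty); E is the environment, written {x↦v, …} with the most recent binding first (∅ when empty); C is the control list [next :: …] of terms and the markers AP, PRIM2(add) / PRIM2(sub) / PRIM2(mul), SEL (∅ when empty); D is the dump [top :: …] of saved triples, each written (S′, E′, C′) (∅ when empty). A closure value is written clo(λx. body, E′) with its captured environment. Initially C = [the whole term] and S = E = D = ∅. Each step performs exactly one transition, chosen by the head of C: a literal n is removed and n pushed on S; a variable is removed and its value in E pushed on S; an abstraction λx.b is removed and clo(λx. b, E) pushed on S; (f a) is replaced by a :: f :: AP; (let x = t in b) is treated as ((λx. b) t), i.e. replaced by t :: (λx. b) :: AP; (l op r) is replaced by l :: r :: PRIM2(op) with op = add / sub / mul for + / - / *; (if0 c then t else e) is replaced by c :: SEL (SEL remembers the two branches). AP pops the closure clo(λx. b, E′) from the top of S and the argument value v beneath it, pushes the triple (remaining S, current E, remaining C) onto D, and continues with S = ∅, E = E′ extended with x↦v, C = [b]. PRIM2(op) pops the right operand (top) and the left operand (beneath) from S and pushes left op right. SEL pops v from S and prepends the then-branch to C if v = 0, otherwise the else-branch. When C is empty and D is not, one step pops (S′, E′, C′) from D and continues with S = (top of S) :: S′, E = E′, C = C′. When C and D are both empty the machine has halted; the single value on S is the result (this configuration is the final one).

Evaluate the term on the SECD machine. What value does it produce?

[0] [S=∅ | E=∅ | C=[(((λv. -2) -4) + (let p = 1 in p))] | D=∅]
[1] [S=∅ | E=∅ | C=[((λv. -2) -4) :: (let p = 1 in p) :: PRIM2(add)] | D=∅]
[2] [S=∅ | E=∅ | C=[-4 :: (λv. -2) :: AP :: (let p = 1 in p) :: PRIM2(add)] | D=∅]
[3] [S=[-4] | E=∅ | C=[(λv. -2) :: AP :: (let p = 1 in p) :: PRIM2(add)] | D=∅]
[4] [S=[clo(λv. -2, ∅) :: -4] | E=∅ | C=[AP :: (let p = 1 in p) :: PRIM2(add)] | D=∅]
[5] [S=∅ | E={v↦-4} | C=[-2] | D=[(∅, ∅, [(let p = 1 in p) :: PRIM2(add)])]]
[6] [S=[-2] | E={v↦-4} | C=∅ | D=[(∅, ∅, [(let p = 1 in p) :: PRIM2(add)])]]
[7] [S=[-2] | E=∅ | C=[(let p = 1 in p) :: PRIM2(add)] | D=∅]
[8] [S=[-2] | E=∅ | C=[1 :: (λp. p) :: AP :: PRIM2(add)] | D=∅]
[9] [S=[1 :: -2] | E=∅ | C=[(λp. p) :: AP :: PRIM2(add)] | D=∅]
[10] [S=[clo(λp. p, ∅) :: 1 :: -2] | E=∅ | C=[AP :: PRIM2(add)] | D=∅]
[11] [S=∅ | E={p↦1} | C=[p] | D=[([-2], ∅, [PRIM2(add)])]]
[12] [S=[1] | E={p↦1} | C=∅ | D=[([-2], ∅, [PRIM2(add)])]]
[13] [S=[1 :: -2] | E=∅ | C=[PRIM2(add)] | D=∅]
[14] [S=[-1] | E=∅ | C=∅ | D=∅]
→ final value -1

Answer: -1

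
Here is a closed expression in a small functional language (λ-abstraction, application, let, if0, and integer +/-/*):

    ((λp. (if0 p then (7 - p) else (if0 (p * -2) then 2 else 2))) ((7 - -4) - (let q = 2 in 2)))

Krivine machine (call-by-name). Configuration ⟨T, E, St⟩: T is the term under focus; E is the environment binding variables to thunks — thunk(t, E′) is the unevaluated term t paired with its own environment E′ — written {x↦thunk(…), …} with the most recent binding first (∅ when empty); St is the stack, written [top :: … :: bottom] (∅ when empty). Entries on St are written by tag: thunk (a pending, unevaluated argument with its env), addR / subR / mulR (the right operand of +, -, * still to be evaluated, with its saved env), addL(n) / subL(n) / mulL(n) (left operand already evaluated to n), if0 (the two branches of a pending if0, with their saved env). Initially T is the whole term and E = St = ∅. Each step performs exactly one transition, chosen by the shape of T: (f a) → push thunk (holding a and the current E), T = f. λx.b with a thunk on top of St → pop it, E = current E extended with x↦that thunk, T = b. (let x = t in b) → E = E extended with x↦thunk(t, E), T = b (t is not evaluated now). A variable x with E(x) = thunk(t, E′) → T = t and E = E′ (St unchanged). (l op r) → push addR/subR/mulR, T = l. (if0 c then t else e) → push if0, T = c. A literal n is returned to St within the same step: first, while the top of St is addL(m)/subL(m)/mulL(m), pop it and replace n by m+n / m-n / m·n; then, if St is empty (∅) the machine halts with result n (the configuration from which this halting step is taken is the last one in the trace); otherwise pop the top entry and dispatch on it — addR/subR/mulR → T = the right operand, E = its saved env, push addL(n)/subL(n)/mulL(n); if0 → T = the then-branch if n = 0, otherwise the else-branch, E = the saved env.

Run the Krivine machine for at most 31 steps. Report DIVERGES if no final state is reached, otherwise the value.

t=0: ⟨T=((λp. (if0 p then (7 - p) else (if0 (p * -2) then 2 else 2))) ((7 - -4) - (let q = 2 in 2))); E=∅; St=∅⟩
t=1: ⟨T=(λp. (if0 p then (7 - p) else (if0 (p * -2) then 2 else 2))); E=∅; St=[thunk]⟩
t=2: ⟨T=(if0 p then (7 - p) else (if0 (p * -2) then 2 else 2)); E={p↦thunk(((7 - -4) - (let q = 2 in 2)), ∅)}; St=∅⟩
t=3: ⟨T=p; E={p↦thunk(((7 - -4) - (let q = 2 in 2)), ∅)}; St=[if0]⟩
t=4: ⟨T=((7 - -4) - (let q = 2 in 2)); E=∅; St=[if0]⟩
t=5: ⟨T=(7 - -4); E=∅; St=[subR :: if0]⟩
t=6: ⟨T=7; E=∅; St=[subR :: subR :: if0]⟩
t=7: ⟨T=-4; E=∅; St=[subL(7) :: subR :: if0]⟩
t=8: ⟨T=(let q = 2 in 2); E=∅; St=[subL(11) :: if0]⟩
t=9: ⟨T=2; E={q↦thunk(2, ∅)}; St=[subL(11) :: if0]⟩
t=10: ⟨T=(if0 (p * -2) then 2 else 2); E={p↦thunk(((7 - -4) - (let q = 2 in 2)), ∅)}; St=∅⟩
t=11: ⟨T=(p * -2); E={p↦thunk(((7 - -4) - (let q = 2 in 2)), ∅)}; St=[if0]⟩
t=12: ⟨T=p; E={p↦thunk(((7 - -4) - (let q = 2 in 2)), ∅)}; St=[mulR :: if0]⟩
t=13: ⟨T=((7 - -4) - (let q = 2 in 2)); E=∅; St=[mulR :: if0]⟩
t=14: ⟨T=(7 - -4); E=∅; St=[subR :: mulR :: if0]⟩
t=15: ⟨T=7; E=∅; St=[subR :: subR :: mulR :: if0]⟩
t=16: ⟨T=-4; E=∅; St=[subL(7) :: subR :: mulR :: if0]⟩
t=17: ⟨T=(let q = 2 in 2); E=∅; St=[subL(11) :: mulR :: if0]⟩
t=18: ⟨T=2; E={q↦thunk(2, ∅)}; St=[subL(11) :: mulR :: if0]⟩
t=19: ⟨T=-2; E={p↦thunk(((7 - -4) - (let q = 2 in 2)), ∅)}; St=[mulL(9) :: if0]⟩
t=20: ⟨T=2; E={p↦thunk(((7 - -4) - (let q = 2 in 2)), ∅)}; St=∅⟩
→ final value 2

Answer: 2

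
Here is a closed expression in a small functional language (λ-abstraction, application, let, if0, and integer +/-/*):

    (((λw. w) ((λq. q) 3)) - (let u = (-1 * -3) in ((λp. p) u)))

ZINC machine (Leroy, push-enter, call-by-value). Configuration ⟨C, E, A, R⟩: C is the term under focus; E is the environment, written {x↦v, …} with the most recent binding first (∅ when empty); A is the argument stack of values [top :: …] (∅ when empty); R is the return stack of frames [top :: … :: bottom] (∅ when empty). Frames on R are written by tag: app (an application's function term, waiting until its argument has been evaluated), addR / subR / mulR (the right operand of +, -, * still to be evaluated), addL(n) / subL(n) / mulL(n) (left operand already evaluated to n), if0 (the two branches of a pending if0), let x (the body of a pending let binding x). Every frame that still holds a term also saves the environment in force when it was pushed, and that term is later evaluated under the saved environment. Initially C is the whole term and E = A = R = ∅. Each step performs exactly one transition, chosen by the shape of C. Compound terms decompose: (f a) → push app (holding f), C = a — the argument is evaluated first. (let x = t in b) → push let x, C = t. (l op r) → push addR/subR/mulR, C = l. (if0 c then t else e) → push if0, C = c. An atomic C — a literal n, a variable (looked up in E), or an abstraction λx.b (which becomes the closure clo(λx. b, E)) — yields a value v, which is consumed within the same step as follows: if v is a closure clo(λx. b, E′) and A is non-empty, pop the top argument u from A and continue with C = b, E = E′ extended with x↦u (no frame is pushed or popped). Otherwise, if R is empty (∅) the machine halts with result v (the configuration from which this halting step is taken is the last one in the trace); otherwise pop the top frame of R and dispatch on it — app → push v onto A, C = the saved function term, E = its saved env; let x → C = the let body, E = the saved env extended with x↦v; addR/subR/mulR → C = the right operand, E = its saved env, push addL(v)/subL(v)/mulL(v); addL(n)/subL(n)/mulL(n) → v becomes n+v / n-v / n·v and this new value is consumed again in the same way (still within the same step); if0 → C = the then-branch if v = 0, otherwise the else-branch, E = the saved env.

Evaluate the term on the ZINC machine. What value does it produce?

Answer: 0

Derivation:
step 0: [C=(((λw. w) ((λq. q) 3)) - (let u = (-1 * -3) in ((λp. p) u))) | E=∅ | A=∅ | R=∅]
step 1: [C=((λw. w) ((λq. q) 3)) | E=∅ | A=∅ | R=[subR]]
step 2: [C=((λq. q) 3) | E=∅ | A=∅ | R=[app :: subR]]
step 3: [C=3 | E=∅ | A=∅ | R=[app :: app :: subR]]
step 4: [C=(λq. q) | E=∅ | A=[3] | R=[app :: subR]]
step 5: [C=q | E={q↦3} | A=∅ | R=[app :: subR]]
step 6: [C=(λw. w) | E=∅ | A=[3] | R=[subR]]
step 7: [C=w | E={w↦3} | A=∅ | R=[subR]]
step 8: [C=(let u = (-1 * -3) in ((λp. p) u)) | E=∅ | A=∅ | R=[subL(3)]]
step 9: [C=(-1 * -3) | E=∅ | A=∅ | R=[let u :: subL(3)]]
step 10: [C=-1 | E=∅ | A=∅ | R=[mulR :: let u :: subL(3)]]
step 11: [C=-3 | E=∅ | A=∅ | R=[mulL(-1) :: let u :: subL(3)]]
step 12: [C=((λp. p) u) | E={u↦3} | A=∅ | R=[subL(3)]]
step 13: [C=u | E={u↦3} | A=∅ | R=[app :: subL(3)]]
step 14: [C=(λp. p) | E={u↦3} | A=[3] | R=[subL(3)]]
step 15: [C=p | E={p↦3, u↦3} | A=∅ | R=[subL(3)]]
→ final value 0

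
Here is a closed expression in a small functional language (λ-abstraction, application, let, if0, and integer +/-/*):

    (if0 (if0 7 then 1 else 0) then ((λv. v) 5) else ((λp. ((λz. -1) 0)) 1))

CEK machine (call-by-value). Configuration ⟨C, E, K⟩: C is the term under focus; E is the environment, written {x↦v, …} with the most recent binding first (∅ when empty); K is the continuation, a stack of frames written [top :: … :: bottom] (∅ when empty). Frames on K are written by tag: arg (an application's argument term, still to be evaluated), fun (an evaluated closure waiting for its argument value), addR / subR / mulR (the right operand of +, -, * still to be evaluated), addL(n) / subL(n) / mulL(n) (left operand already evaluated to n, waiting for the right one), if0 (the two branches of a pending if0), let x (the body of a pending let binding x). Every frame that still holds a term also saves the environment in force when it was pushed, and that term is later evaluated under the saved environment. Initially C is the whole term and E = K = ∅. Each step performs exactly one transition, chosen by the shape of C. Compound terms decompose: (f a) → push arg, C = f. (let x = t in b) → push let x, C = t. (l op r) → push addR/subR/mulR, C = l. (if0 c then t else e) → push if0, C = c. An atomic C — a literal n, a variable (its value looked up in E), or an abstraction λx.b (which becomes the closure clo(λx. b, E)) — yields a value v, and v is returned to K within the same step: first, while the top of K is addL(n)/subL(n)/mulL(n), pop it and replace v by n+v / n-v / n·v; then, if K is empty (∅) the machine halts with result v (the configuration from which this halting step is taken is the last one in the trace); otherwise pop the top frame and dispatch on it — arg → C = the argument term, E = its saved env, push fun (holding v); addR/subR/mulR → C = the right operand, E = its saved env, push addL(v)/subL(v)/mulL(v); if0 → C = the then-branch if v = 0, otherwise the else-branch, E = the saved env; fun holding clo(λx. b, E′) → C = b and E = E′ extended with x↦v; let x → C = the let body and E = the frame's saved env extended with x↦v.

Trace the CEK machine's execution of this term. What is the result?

step 0: [C=(if0 (if0 7 then 1 else 0) then ((λv. v) 5) else ((λp. ((λz. -1) 0)) 1)) | E=∅ | K=∅]
step 1: [C=(if0 7 then 1 else 0) | E=∅ | K=[if0]]
step 2: [C=7 | E=∅ | K=[if0 :: if0]]
step 3: [C=0 | E=∅ | K=[if0]]
step 4: [C=((λv. v) 5) | E=∅ | K=∅]
step 5: [C=(λv. v) | E=∅ | K=[arg]]
step 6: [C=5 | E=∅ | K=[fun]]
step 7: [C=v | E={v↦5} | K=∅]
→ final value 5

Answer: 5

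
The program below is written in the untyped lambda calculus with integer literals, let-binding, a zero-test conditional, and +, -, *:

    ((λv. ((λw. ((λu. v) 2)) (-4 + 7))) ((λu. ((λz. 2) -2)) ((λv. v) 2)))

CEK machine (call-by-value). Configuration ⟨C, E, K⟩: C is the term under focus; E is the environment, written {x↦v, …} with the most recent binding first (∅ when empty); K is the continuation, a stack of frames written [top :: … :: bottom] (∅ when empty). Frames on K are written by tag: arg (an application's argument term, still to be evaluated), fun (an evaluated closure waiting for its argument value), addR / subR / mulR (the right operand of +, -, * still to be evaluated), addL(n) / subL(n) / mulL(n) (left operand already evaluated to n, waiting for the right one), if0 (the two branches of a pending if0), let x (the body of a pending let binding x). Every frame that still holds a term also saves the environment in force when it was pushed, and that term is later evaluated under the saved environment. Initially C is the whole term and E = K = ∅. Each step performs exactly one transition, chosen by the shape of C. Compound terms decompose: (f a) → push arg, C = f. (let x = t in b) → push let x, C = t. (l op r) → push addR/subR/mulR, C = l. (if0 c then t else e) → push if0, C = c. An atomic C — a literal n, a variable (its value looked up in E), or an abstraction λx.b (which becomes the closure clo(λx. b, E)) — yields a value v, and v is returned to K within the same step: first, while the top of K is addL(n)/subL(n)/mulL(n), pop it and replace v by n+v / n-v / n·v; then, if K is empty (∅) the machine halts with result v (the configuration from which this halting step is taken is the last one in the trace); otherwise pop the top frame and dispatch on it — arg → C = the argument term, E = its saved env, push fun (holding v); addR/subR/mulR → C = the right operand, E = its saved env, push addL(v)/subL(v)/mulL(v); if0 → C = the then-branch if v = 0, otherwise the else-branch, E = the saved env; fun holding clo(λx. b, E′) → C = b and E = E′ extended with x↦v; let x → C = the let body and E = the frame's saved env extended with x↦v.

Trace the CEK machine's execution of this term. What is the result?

step 0: <C=((λv. ((λw. ((λu. v) 2)) (-4 + 7))) ((λu. ((λz. 2) -2)) ((λv. v) 2))), E=∅, K=∅>
step 1: <C=(λv. ((λw. ((λu. v) 2)) (-4 + 7))), E=∅, K=[arg]>
step 2: <C=((λu. ((λz. 2) -2)) ((λv. v) 2)), E=∅, K=[fun]>
step 3: <C=(λu. ((λz. 2) -2)), E=∅, K=[arg :: fun]>
step 4: <C=((λv. v) 2), E=∅, K=[fun :: fun]>
step 5: <C=(λv. v), E=∅, K=[arg :: fun :: fun]>
step 6: <C=2, E=∅, K=[fun :: fun :: fun]>
step 7: <C=v, E={v↦2}, K=[fun :: fun]>
step 8: <C=((λz. 2) -2), E={u↦2}, K=[fun]>
step 9: <C=(λz. 2), E={u↦2}, K=[arg :: fun]>
step 10: <C=-2, E={u↦2}, K=[fun :: fun]>
step 11: <C=2, E={z↦-2, u↦2}, K=[fun]>
step 12: <C=((λw. ((λu. v) 2)) (-4 + 7)), E={v↦2}, K=∅>
step 13: <C=(λw. ((λu. v) 2)), E={v↦2}, K=[arg]>
step 14: <C=(-4 + 7), E={v↦2}, K=[fun]>
step 15: <C=-4, E={v↦2}, K=[addR :: fun]>
step 16: <C=7, E={v↦2}, K=[addL(-4) :: fun]>
step 17: <C=((λu. v) 2), E={w↦3, v↦2}, K=∅>
step 18: <C=(λu. v), E={w↦3, v↦2}, K=[arg]>
step 19: <C=2, E={w↦3, v↦2}, K=[fun]>
step 20: <C=v, E={u↦2, w↦3, v↦2}, K=∅>
→ final value 2

Answer: 2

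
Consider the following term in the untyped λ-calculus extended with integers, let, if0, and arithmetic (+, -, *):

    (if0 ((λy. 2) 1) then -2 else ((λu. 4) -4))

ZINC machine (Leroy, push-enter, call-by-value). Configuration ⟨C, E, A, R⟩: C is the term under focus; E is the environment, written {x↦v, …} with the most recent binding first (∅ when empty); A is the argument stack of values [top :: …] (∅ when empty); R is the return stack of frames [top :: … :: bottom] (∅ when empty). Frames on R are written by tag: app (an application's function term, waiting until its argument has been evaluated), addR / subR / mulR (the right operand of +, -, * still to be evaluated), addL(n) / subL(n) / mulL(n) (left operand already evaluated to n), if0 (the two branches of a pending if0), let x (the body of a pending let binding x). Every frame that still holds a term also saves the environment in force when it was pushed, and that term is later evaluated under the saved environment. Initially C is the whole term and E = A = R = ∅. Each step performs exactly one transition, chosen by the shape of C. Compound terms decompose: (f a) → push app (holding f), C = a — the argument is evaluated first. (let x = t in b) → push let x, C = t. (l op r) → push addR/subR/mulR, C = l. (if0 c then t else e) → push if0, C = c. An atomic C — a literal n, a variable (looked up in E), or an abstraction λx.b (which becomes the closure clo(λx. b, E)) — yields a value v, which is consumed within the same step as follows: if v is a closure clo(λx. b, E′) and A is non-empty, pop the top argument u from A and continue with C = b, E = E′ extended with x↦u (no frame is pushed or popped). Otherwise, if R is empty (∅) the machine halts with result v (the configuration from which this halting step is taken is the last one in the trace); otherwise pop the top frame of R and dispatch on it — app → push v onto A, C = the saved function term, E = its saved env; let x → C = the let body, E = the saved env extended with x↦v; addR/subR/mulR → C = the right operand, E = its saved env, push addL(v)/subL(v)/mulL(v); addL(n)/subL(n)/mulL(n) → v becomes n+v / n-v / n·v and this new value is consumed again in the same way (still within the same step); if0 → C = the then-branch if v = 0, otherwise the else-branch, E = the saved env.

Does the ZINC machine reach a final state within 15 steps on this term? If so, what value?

Answer: 4

Execution trace:
step 0: [C=(if0 ((λy. 2) 1) then -2 else ((λu. 4) -4)) | E=∅ | A=∅ | R=∅]
step 1: [C=((λy. 2) 1) | E=∅ | A=∅ | R=[if0]]
step 2: [C=1 | E=∅ | A=∅ | R=[app :: if0]]
step 3: [C=(λy. 2) | E=∅ | A=[1] | R=[if0]]
step 4: [C=2 | E={y↦1} | A=∅ | R=[if0]]
step 5: [C=((λu. 4) -4) | E=∅ | A=∅ | R=∅]
step 6: [C=-4 | E=∅ | A=∅ | R=[app]]
step 7: [C=(λu. 4) | E=∅ | A=[-4] | R=∅]
step 8: [C=4 | E={u↦-4} | A=∅ | R=∅]
→ final value 4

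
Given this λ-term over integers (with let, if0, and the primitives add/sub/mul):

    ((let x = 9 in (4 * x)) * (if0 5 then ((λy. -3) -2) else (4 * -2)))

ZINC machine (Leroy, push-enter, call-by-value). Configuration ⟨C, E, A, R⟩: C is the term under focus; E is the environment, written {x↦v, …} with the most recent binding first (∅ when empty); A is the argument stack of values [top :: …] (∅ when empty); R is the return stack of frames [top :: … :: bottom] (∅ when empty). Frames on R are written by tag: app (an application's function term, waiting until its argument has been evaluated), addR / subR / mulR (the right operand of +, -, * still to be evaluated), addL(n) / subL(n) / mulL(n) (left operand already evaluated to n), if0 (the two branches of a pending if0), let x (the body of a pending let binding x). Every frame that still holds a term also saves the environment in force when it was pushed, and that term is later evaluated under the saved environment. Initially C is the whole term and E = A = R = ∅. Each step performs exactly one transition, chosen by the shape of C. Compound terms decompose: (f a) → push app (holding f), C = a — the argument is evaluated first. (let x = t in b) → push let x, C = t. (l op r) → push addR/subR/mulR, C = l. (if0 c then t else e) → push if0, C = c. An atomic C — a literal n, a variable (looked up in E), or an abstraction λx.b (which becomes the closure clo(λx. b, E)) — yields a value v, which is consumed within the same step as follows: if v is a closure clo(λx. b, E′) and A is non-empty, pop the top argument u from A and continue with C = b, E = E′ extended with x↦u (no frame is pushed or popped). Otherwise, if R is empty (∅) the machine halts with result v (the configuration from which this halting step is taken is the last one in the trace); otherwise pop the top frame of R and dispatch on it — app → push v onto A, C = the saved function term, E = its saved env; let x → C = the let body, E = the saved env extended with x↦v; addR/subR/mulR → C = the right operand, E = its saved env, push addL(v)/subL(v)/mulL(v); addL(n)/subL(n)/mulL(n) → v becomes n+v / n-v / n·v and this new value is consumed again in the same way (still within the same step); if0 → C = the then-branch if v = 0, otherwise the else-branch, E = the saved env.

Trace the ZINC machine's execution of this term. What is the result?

t=0: ⟨C=((let x = 9 in (4 * x)) * (if0 5 then ((λy. -3) -2) else (4 * -2))); E=∅; A=∅; R=∅⟩
t=1: ⟨C=(let x = 9 in (4 * x)); E=∅; A=∅; R=[mulR]⟩
t=2: ⟨C=9; E=∅; A=∅; R=[let x :: mulR]⟩
t=3: ⟨C=(4 * x); E={x↦9}; A=∅; R=[mulR]⟩
t=4: ⟨C=4; E={x↦9}; A=∅; R=[mulR :: mulR]⟩
t=5: ⟨C=x; E={x↦9}; A=∅; R=[mulL(4) :: mulR]⟩
t=6: ⟨C=(if0 5 then ((λy. -3) -2) else (4 * -2)); E=∅; A=∅; R=[mulL(36)]⟩
t=7: ⟨C=5; E=∅; A=∅; R=[if0 :: mulL(36)]⟩
t=8: ⟨C=(4 * -2); E=∅; A=∅; R=[mulL(36)]⟩
t=9: ⟨C=4; E=∅; A=∅; R=[mulR :: mulL(36)]⟩
t=10: ⟨C=-2; E=∅; A=∅; R=[mulL(4) :: mulL(36)]⟩
→ final value -288

Answer: -288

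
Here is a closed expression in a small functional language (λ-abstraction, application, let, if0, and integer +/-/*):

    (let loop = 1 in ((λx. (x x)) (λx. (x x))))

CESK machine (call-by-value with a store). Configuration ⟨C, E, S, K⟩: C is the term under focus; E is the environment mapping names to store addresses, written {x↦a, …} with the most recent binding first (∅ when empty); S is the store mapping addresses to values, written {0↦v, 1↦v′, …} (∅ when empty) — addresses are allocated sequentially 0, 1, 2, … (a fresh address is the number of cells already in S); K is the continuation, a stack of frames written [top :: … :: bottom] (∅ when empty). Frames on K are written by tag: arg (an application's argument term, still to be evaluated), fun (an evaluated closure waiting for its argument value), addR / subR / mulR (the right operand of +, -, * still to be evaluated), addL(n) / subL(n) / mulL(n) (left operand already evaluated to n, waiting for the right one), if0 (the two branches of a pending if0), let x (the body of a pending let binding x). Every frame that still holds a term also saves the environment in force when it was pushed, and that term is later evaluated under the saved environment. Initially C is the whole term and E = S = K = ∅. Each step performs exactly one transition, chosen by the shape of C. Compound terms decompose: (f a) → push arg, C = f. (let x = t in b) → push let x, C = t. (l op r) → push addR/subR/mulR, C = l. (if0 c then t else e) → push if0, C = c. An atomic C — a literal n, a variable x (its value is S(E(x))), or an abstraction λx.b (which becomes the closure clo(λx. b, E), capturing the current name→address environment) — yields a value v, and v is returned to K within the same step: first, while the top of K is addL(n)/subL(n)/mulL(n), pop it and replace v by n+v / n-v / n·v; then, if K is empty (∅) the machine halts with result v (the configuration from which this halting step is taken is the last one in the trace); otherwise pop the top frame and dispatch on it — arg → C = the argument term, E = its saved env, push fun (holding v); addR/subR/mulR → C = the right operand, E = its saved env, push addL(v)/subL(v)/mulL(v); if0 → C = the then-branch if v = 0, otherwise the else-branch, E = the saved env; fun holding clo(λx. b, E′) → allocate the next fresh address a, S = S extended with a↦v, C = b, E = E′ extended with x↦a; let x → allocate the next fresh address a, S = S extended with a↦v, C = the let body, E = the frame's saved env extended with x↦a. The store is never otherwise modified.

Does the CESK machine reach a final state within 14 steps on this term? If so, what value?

Answer: DIVERGES (no final state within 14 steps)

Machine steps:
step 0: ⟨C=(let loop = 1 in ((λx. (x x)) (λx. (x x)))); E=∅; S=∅; K=∅⟩
step 1: ⟨C=1; E=∅; S=∅; K=[let loop]⟩
step 2: ⟨C=((λx. (x x)) (λx. (x x))); E={loop↦0}; S={0↦1}; K=∅⟩
step 3: ⟨C=(λx. (x x)); E={loop↦0}; S={0↦1}; K=[arg]⟩
step 4: ⟨C=(λx. (x x)); E={loop↦0}; S={0↦1}; K=[fun]⟩
step 5: ⟨C=(x x); E={x↦1, loop↦0}; S={0↦1, 1↦clo(λx. (x x), {loop↦0})}; K=∅⟩
step 6: ⟨C=x; E={x↦1, loop↦0}; S={0↦1, 1↦clo(λx. (x x), {loop↦0})}; K=[arg]⟩
step 7: ⟨C=x; E={x↦1, loop↦0}; S={0↦1, 1↦clo(λx. (x x), {loop↦0})}; K=[fun]⟩
step 8: ⟨C=(x x); E={x↦2, loop↦0}; S={0↦1, 1↦clo(λx. (x x), {loop↦0}), 2↦clo(λx. (x x), {loop↦0})}; K=∅⟩
step 9: ⟨C=x; E={x↦2, loop↦0}; S={0↦1, 1↦clo(λx. (x x), {loop↦0}), 2↦clo(λx. (x x), {loop↦0})}; K=[arg]⟩
step 10: ⟨C=x; E={x↦2, loop↦0}; S={0↦1, 1↦clo(λx. (x x), {loop↦0}), 2↦clo(λx. (x x), {loop↦0})}; K=[fun]⟩
step 11: ⟨C=(x x); E={x↦3, loop↦0}; S={0↦1, 1↦clo(λx. (x x), {loop↦0}), 2↦clo(λx. (x x), {loop↦0}), 3↦clo(λx. (x x), {loop↦0})}; K=∅⟩
step 12: ⟨C=x; E={x↦3, loop↦0}; S={0↦1, 1↦clo(λx. (x x), {loop↦0}), 2↦clo(λx. (x x), {loop↦0}), 3↦clo(λx. (x x), {loop↦0})}; K=[arg]⟩
step 13: ⟨C=x; E={x↦3, loop↦0}; S={0↦1, 1↦clo(λx. (x x), {loop↦0}), 2↦clo(λx. (x x), {loop↦0}), 3↦clo(λx. (x x), {loop↦0})}; K=[fun]⟩
step 14: ⟨C=(x x); E={x↦4, loop↦0}; S={0↦1, 1↦clo(λx. (x x), {loop↦0}), 2↦clo(λx. (x x), {loop↦0}), 3↦clo(λx. (x x), {loop↦0}), 4↦clo(λx. (x x), {loop↦0})}; K=∅⟩
→ 14 transitions taken and the configuration is still not final: no result within 14 steps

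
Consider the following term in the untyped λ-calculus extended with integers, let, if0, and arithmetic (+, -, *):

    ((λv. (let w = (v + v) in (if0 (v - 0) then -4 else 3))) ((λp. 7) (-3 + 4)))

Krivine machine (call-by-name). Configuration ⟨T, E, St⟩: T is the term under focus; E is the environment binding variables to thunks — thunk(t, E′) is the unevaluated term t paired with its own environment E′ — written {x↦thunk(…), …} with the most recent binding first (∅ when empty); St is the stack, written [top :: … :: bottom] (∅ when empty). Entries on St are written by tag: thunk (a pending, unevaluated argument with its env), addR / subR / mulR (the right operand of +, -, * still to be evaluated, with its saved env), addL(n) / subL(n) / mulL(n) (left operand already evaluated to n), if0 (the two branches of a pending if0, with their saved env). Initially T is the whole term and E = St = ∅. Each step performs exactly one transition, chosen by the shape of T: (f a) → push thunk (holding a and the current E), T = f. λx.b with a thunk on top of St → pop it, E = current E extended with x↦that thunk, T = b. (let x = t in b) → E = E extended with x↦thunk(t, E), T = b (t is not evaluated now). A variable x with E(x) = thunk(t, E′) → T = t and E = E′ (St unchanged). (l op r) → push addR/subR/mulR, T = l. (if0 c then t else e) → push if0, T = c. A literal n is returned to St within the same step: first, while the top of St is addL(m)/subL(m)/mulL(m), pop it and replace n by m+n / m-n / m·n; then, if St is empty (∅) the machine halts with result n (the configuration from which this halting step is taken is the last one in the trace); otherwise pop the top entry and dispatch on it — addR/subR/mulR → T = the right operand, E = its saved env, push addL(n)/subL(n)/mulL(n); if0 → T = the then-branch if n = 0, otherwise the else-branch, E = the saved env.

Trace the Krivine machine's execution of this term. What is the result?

[0] [T=((λv. (let w = (v + v) in (if0 (v - 0) then -4 else 3))) ((λp. 7) (-3 + 4))) | E=∅ | St=∅]
[1] [T=(λv. (let w = (v + v) in (if0 (v - 0) then -4 else 3))) | E=∅ | St=[thunk]]
[2] [T=(let w = (v + v) in (if0 (v - 0) then -4 else 3)) | E={v↦thunk(((λp. 7) (-3 + 4)), ∅)} | St=∅]
[3] [T=(if0 (v - 0) then -4 else 3) | E={w↦thunk((v + v), {v↦thunk(((λp. 7) (-3 + 4)), ∅)}), v↦thunk(((λp. 7) (-3 + 4)), ∅)} | St=∅]
[4] [T=(v - 0) | E={w↦thunk((v + v), {v↦thunk(((λp. 7) (-3 + 4)), ∅)}), v↦thunk(((λp. 7) (-3 + 4)), ∅)} | St=[if0]]
[5] [T=v | E={w↦thunk((v + v), {v↦thunk(((λp. 7) (-3 + 4)), ∅)}), v↦thunk(((λp. 7) (-3 + 4)), ∅)} | St=[subR :: if0]]
[6] [T=((λp. 7) (-3 + 4)) | E=∅ | St=[subR :: if0]]
[7] [T=(λp. 7) | E=∅ | St=[thunk :: subR :: if0]]
[8] [T=7 | E={p↦thunk((-3 + 4), ∅)} | St=[subR :: if0]]
[9] [T=0 | E={w↦thunk((v + v), {v↦thunk(((λp. 7) (-3 + 4)), ∅)}), v↦thunk(((λp. 7) (-3 + 4)), ∅)} | St=[subL(7) :: if0]]
[10] [T=3 | E={w↦thunk((v + v), {v↦thunk(((λp. 7) (-3 + 4)), ∅)}), v↦thunk(((λp. 7) (-3 + 4)), ∅)} | St=∅]
→ final value 3

Answer: 3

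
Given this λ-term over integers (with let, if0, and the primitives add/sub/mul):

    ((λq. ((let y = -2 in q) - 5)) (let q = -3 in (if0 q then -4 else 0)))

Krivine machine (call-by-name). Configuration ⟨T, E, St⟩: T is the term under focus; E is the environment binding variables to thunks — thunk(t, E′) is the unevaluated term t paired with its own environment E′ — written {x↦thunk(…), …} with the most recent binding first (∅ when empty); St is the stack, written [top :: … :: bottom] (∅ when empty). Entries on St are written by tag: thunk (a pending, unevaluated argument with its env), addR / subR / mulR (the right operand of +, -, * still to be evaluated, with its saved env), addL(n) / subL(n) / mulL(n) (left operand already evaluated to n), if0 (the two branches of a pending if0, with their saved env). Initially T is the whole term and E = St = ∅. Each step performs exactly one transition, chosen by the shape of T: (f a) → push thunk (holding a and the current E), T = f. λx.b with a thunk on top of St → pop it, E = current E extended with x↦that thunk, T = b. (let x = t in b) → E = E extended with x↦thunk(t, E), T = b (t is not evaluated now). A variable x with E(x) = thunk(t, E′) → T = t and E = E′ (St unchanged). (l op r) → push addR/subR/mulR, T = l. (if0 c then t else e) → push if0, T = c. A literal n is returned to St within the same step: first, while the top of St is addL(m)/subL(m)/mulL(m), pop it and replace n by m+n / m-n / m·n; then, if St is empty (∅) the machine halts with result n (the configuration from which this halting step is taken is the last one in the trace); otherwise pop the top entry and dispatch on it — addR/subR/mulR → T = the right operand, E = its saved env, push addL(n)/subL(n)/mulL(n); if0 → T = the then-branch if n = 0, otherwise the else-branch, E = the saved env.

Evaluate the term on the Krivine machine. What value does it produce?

Answer: -5

Machine steps:
0. ⟨T=((λq. ((let y = -2 in q) - 5)) (let q = -3 in (if0 q then -4 else 0))); E=∅; St=∅⟩
1. ⟨T=(λq. ((let y = -2 in q) - 5)); E=∅; St=[thunk]⟩
2. ⟨T=((let y = -2 in q) - 5); E={q↦thunk((let q = -3 in (if0 q then -4 else 0)), ∅)}; St=∅⟩
3. ⟨T=(let y = -2 in q); E={q↦thunk((let q = -3 in (if0 q then -4 else 0)), ∅)}; St=[subR]⟩
4. ⟨T=q; E={y↦thunk(-2, {q↦thunk((let q = -3 in (if0 q then -4 else 0)), ∅)}), q↦thunk((let q = -3 in (if0 q then -4 else 0)), ∅)}; St=[subR]⟩
5. ⟨T=(let q = -3 in (if0 q then -4 else 0)); E=∅; St=[subR]⟩
6. ⟨T=(if0 q then -4 else 0); E={q↦thunk(-3, ∅)}; St=[subR]⟩
7. ⟨T=q; E={q↦thunk(-3, ∅)}; St=[if0 :: subR]⟩
8. ⟨T=-3; E=∅; St=[if0 :: subR]⟩
9. ⟨T=0; E={q↦thunk(-3, ∅)}; St=[subR]⟩
10. ⟨T=5; E={q↦thunk((let q = -3 in (if0 q then -4 else 0)), ∅)}; St=[subL(0)]⟩
→ final value -5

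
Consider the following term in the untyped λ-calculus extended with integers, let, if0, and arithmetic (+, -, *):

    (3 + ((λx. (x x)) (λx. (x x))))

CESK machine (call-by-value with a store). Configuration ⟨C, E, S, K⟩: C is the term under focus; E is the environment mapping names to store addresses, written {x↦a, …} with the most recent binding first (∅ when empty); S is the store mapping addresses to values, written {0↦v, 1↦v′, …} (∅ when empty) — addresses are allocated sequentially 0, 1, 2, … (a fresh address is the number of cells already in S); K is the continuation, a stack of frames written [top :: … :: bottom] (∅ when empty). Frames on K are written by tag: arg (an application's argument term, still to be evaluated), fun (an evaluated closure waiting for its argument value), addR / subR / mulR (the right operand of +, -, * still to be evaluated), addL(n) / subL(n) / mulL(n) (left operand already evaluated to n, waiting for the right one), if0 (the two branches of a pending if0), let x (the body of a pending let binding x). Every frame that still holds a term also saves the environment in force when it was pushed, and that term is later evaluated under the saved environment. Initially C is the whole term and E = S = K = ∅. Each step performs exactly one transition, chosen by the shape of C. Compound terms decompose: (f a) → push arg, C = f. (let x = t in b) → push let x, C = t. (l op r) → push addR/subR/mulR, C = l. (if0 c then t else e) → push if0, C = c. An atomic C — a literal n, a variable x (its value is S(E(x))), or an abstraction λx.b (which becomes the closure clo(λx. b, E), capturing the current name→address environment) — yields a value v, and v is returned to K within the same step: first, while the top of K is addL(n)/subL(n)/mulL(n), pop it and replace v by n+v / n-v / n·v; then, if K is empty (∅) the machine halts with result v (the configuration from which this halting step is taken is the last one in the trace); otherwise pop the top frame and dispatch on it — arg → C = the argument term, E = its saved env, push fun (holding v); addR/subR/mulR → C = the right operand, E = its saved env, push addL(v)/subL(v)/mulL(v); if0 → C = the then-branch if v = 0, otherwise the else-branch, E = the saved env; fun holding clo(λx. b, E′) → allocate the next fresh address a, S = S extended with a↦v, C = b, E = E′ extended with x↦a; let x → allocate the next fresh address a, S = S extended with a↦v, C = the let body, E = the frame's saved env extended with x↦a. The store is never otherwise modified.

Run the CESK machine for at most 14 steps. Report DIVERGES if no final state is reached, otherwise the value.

Answer: DIVERGES (no final state within 14 steps)

Machine steps:
[0] <C=(3 + ((λx. (x x)) (λx. (x x)))), E=∅, S=∅, K=∅>
[1] <C=3, E=∅, S=∅, K=[addR]>
[2] <C=((λx. (x x)) (λx. (x x))), E=∅, S=∅, K=[addL(3)]>
[3] <C=(λx. (x x)), E=∅, S=∅, K=[arg :: addL(3)]>
[4] <C=(λx. (x x)), E=∅, S=∅, K=[fun :: addL(3)]>
[5] <C=(x x), E={x↦0}, S={0↦clo(λx. (x x), ∅)}, K=[addL(3)]>
[6] <C=x, E={x↦0}, S={0↦clo(λx. (x x), ∅)}, K=[arg :: addL(3)]>
[7] <C=x, E={x↦0}, S={0↦clo(λx. (x x), ∅)}, K=[fun :: addL(3)]>
[8] <C=(x x), E={x↦1}, S={0↦clo(λx. (x x), ∅), 1↦clo(λx. (x x), ∅)}, K=[addL(3)]>
[9] <C=x, E={x↦1}, S={0↦clo(λx. (x x), ∅), 1↦clo(λx. (x x), ∅)}, K=[arg :: addL(3)]>
[10] <C=x, E={x↦1}, S={0↦clo(λx. (x x), ∅), 1↦clo(λx. (x x), ∅)}, K=[fun :: addL(3)]>
[11] <C=(x x), E={x↦2}, S={0↦clo(λx. (x x), ∅), 1↦clo(λx. (x x), ∅), 2↦clo(λx. (x x), ∅)}, K=[addL(3)]>
[12] <C=x, E={x↦2}, S={0↦clo(λx. (x x), ∅), 1↦clo(λx. (x x), ∅), 2↦clo(λx. (x x), ∅)}, K=[arg :: addL(3)]>
[13] <C=x, E={x↦2}, S={0↦clo(λx. (x x), ∅), 1↦clo(λx. (x x), ∅), 2↦clo(λx. (x x), ∅)}, K=[fun :: addL(3)]>
[14] <C=(x x), E={x↦3}, S={0↦clo(λx. (x x), ∅), 1↦clo(λx. (x x), ∅), 2↦clo(λx. (x x), ∅), 3↦clo(λx. (x x), ∅)}, K=[addL(3)]>
→ 14 transitions taken and the configuration is still not final: no result within 14 steps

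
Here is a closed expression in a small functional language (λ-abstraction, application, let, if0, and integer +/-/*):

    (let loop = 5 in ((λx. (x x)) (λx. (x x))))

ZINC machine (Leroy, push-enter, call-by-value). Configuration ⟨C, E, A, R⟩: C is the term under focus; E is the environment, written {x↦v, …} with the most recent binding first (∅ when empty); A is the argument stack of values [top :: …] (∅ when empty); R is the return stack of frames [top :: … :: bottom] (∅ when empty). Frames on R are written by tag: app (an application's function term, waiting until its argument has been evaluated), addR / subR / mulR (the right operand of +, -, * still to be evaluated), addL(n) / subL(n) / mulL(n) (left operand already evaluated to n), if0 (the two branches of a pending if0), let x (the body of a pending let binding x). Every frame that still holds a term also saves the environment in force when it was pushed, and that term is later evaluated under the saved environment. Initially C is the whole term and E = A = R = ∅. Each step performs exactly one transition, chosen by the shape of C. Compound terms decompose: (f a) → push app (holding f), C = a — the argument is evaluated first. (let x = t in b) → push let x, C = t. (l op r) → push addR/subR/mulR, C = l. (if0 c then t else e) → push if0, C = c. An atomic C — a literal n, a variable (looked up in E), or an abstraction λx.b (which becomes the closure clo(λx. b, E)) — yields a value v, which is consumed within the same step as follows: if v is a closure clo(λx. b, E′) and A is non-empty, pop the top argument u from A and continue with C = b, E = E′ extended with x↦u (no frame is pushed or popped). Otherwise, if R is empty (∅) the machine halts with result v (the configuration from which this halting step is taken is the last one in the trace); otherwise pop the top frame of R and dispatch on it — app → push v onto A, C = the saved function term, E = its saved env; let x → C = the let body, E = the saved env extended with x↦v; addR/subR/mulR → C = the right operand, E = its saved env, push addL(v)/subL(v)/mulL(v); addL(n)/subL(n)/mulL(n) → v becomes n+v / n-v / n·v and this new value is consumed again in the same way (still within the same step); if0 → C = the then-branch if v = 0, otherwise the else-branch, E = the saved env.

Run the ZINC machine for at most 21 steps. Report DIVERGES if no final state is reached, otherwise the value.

[0] <C=(let loop = 5 in ((λx. (x x)) (λx. (x x)))), E=∅, A=∅, R=∅>
[1] <C=5, E=∅, A=∅, R=[let loop]>
[2] <C=((λx. (x x)) (λx. (x x))), E={loop↦5}, A=∅, R=∅>
[3] <C=(λx. (x x)), E={loop↦5}, A=∅, R=[app]>
[4] <C=(λx. (x x)), E={loop↦5}, A=[clo(λx. (x x), {loop↦5})], R=∅>
[5] <C=(x x), E={x↦clo(λx. (x x), {loop↦5}), loop↦5}, A=∅, R=∅>
[6] <C=x, E={x↦clo(λx. (x x), {loop↦5}), loop↦5}, A=∅, R=[app]>
[7] <C=x, E={x↦clo(λx. (x x), {loop↦5}), loop↦5}, A=[clo(λx. (x x), {loop↦5})], R=∅>
… configuration repeats with period 3 (steps 5–7 recur indefinitely) …

Answer: DIVERGES (no final state within 21 steps)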